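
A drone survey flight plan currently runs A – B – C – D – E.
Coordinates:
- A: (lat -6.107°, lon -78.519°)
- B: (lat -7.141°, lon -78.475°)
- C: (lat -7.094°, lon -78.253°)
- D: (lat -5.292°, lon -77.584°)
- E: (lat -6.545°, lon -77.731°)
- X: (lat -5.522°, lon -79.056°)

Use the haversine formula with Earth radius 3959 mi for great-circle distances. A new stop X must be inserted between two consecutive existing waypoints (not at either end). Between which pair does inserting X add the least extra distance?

Added distance for inserting X between each consecutive pair:
A–B: 102.0 mi
B–C: 225.0 mi
C–D: 91.6 mi
D–E: 130.6 mi
Smallest added distance is 91.6 mi, inserting between C and D.

between C and D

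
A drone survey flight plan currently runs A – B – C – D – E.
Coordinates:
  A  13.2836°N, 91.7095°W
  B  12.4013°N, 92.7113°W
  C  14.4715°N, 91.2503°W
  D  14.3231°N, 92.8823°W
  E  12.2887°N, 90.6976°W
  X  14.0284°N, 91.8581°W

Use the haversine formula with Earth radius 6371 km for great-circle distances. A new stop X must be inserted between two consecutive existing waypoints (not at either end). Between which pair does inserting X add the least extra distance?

between B and C

Added distance for inserting X between each consecutive pair:
A–B: 141.1 km
B–C: 5.9 km
C–D: 20.6 km
D–E: 18.7 km
Smallest added distance is 5.9 km, inserting between B and C.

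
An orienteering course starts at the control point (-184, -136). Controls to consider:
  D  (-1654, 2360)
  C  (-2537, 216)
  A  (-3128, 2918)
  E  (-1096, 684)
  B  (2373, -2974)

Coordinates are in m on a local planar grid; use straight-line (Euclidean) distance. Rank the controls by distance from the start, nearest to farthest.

Computing each straight-line distance from (-184, -136):
E (-1096, 684): 1226.4 m
C (-2537, 216): 2379.2 m
D (-1654, 2360): 2896.7 m
B (2373, -2974): 3820.0 m
A (-3128, 2918): 4241.9 m

E, C, D, B, A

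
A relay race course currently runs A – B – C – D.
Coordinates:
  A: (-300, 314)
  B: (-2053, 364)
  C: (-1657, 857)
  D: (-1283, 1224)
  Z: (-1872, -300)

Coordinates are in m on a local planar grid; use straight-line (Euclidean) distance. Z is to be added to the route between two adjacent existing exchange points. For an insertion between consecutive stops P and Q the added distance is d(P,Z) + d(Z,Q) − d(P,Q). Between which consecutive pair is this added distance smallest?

between A and B

Added distance for inserting Z between each consecutive pair:
A–B: 622.2 m
B–C: 1232.7 m
C–D: 2286.7 m
Smallest added distance is 622.2 m, inserting between A and B.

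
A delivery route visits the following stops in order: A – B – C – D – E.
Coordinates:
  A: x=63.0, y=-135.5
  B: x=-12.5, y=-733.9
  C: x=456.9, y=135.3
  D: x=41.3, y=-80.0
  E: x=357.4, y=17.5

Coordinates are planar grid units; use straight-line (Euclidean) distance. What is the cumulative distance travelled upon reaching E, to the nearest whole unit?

2390

Leg distances:
A→B: 603.1  (cumulative 603.1)
B→C: 987.8  (cumulative 1591.0)
C→D: 468.1  (cumulative 2059.0)
D→E: 330.8  (cumulative 2389.8)
Cumulative distance at E ≈ 2390.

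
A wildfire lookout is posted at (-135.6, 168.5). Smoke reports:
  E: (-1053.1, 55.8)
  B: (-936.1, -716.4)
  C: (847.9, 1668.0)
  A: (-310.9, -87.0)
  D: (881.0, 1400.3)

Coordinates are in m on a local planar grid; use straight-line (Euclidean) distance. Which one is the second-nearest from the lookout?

Distance to each, sorted:
A: 309.9 m
E: 924.4 m
B: 1193.3 m
D: 1597.1 m
C: 1793.3 m
The second-nearest is E at 924.4 m.

E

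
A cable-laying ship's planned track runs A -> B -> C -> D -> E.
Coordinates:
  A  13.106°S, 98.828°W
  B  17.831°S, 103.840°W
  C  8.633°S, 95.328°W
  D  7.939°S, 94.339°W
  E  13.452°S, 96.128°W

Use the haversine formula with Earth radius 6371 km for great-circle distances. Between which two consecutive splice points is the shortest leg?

Leg distances:
A→B: 751.2 km
B→C: 1375.8 km
C→D: 133.4 km
D→E: 643.4 km
The shortest leg is C–D at 133.4 km.

C–D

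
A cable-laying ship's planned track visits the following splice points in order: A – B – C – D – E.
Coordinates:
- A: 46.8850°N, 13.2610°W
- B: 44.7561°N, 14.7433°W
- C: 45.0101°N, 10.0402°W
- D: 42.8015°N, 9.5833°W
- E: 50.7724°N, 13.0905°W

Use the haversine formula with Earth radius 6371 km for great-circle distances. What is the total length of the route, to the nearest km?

Leg distances:
A→B: 263.1 km  (cumulative 263.1 km)
B→C: 371.6 km  (cumulative 634.7 km)
C→D: 248.3 km  (cumulative 883.0 km)
D→E: 925.4 km  (cumulative 1808.4 km)
Total route length ≈ 1808 km.

1808 km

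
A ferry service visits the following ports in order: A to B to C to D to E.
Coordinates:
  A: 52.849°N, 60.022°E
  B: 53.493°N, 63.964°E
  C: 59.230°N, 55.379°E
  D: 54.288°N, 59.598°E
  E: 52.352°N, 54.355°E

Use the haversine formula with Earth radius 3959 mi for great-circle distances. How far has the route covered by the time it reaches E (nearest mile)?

1314 mi

Leg distances:
A→B: 169.2 mi  (cumulative 169.2 mi)
B→C: 514.1 mi  (cumulative 683.3 mi)
C→D: 376.8 mi  (cumulative 1060.1 mi)
D→E: 254.3 mi  (cumulative 1314.4 mi)
Cumulative distance at E ≈ 1314 mi.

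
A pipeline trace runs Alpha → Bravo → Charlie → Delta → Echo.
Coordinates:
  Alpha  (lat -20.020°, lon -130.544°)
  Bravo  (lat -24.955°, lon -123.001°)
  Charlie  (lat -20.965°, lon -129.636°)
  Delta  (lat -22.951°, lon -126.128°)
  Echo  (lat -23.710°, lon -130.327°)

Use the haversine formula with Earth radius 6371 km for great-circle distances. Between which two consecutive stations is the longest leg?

Alpha–Bravo

Leg distances:
Alpha→Bravo: 949.2 km
Bravo→Charlie: 811.1 km
Charlie→Delta: 423.8 km
Delta→Echo: 436.9 km
The longest leg is Alpha–Bravo at 949.2 km.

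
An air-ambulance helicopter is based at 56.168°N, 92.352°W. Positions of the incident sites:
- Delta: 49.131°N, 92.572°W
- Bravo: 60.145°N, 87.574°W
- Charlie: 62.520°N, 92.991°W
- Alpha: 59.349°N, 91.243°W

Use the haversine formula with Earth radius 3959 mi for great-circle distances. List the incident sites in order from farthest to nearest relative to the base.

Delta, Charlie, Bravo, Alpha

Computing each great-circle distance from 56.168°N, 92.352°W:
Delta 49.131°N, 92.572°W: 486.3 mi
Charlie 62.520°N, 92.991°W: 439.5 mi
Bravo 60.145°N, 87.574°W: 325.2 mi
Alpha 59.349°N, 91.243°W: 223.6 mi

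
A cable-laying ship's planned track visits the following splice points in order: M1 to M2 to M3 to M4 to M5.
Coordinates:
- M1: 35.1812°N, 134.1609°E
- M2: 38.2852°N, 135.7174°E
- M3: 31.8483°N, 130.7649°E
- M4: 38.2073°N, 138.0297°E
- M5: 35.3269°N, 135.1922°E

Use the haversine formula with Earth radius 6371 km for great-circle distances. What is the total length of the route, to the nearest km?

Leg distances:
M1→M2: 372.0 km  (cumulative 372.0 km)
M2→M3: 845.5 km  (cumulative 1217.5 km)
M3→M4: 967.6 km  (cumulative 2185.1 km)
M4→M5: 408.0 km  (cumulative 2593.0 km)
Total route length ≈ 2593 km.

2593 km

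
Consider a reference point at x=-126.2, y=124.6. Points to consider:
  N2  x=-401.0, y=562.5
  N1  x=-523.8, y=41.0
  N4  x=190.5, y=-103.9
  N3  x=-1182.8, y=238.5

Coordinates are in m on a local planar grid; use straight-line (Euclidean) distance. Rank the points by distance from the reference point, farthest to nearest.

N3, N2, N1, N4

Distance from the reference point at x=-126.2, y=124.6 to each:
N3 x=-1182.8, y=238.5: 1062.7 m
N2 x=-401.0, y=562.5: 517.0 m
N1 x=-523.8, y=41.0: 406.3 m
N4 x=190.5, y=-103.9: 390.5 m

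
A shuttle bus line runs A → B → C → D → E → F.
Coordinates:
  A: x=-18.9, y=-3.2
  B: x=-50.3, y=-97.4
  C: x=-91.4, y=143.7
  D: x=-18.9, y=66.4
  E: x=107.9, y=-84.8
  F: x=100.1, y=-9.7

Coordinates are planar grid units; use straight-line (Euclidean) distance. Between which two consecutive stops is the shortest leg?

E–F

Leg distances:
A→B: 99.3
B→C: 244.6
C→D: 106.0
D→E: 197.3
E→F: 75.5
The shortest leg is E–F at 75.5.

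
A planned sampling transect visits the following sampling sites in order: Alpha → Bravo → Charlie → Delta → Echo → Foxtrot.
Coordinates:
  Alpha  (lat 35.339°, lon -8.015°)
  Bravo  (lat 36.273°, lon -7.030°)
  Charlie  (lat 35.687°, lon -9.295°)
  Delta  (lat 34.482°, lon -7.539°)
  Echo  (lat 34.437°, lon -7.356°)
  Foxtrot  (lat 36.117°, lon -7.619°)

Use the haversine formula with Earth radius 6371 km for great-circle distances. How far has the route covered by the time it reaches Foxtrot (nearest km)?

Leg distances:
Alpha→Bravo: 136.7 km  (cumulative 136.7 km)
Bravo→Charlie: 214.0 km  (cumulative 350.6 km)
Charlie→Delta: 208.5 km  (cumulative 559.1 km)
Delta→Echo: 17.5 km  (cumulative 576.7 km)
Echo→Foxtrot: 188.3 km  (cumulative 765.0 km)
Cumulative distance at Foxtrot ≈ 765 km.

765 km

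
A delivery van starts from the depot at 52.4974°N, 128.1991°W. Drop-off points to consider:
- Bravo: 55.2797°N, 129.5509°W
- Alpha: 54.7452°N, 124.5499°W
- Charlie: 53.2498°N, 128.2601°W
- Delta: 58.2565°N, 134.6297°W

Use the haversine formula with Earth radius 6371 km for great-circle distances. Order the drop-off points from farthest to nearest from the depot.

Delta, Alpha, Bravo, Charlie

Distances from the depot:
Delta 58.2565°N, 134.6297°W: 757.6 km
Alpha 54.7452°N, 124.5499°W: 346.9 km
Bravo 55.2797°N, 129.5509°W: 321.8 km
Charlie 53.2498°N, 128.2601°W: 83.8 km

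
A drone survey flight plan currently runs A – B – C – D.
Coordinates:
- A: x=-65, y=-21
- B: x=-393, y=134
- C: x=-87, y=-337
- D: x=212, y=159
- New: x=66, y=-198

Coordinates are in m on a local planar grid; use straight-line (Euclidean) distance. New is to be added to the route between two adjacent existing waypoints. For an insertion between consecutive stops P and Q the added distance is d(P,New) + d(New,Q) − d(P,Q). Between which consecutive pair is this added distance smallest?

Added distance for inserting New between each consecutive pair:
A–B: 423.9 m
B–C: 211.5 m
C–D: 13.3 m
Smallest added distance is 13.3 m, inserting between C and D.

between C and D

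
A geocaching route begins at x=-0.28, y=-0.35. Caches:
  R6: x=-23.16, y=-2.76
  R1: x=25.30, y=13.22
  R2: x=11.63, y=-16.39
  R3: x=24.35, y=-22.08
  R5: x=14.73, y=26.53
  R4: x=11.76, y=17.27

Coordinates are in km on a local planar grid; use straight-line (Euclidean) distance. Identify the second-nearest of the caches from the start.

R4

Distance to each, sorted:
R2: 20.0 km
R4: 21.3 km
R6: 23.0 km
R1: 29.0 km
R5: 30.8 km
R3: 32.8 km
The second-nearest is R4 at 21.3 km.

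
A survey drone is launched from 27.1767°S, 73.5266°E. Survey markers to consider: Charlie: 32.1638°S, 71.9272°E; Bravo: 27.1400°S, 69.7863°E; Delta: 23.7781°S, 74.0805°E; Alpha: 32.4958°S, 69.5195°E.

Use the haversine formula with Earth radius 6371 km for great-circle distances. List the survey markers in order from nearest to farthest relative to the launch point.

Bravo, Delta, Charlie, Alpha

Distance from the launch point at 27.1767°S, 73.5266°E to each:
Bravo 27.1400°S, 69.7863°E: 370.1 km
Delta 23.7781°S, 74.0805°E: 382.0 km
Charlie 32.1638°S, 71.9272°E: 575.6 km
Alpha 32.4958°S, 69.5195°E: 706.4 km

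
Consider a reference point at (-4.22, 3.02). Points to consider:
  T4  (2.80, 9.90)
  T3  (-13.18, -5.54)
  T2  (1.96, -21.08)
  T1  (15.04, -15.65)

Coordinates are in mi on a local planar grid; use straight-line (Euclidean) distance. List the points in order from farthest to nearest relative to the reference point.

Distance from the reference point at (-4.22, 3.02) to each:
T1 (15.04, -15.65): 26.8 mi
T2 (1.96, -21.08): 24.9 mi
T3 (-13.18, -5.54): 12.4 mi
T4 (2.80, 9.90): 9.8 mi

T1, T2, T3, T4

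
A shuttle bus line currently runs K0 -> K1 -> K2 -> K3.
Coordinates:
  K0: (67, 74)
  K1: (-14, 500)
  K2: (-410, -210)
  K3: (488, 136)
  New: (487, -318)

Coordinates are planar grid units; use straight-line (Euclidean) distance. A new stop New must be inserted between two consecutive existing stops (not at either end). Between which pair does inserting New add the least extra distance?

Added distance for inserting New between each consecutive pair:
K0–K1: 1100.1
K1–K2: 1049.7
K2–K3: 395.1
Smallest added distance is 395.1, inserting between K2 and K3.

between K2 and K3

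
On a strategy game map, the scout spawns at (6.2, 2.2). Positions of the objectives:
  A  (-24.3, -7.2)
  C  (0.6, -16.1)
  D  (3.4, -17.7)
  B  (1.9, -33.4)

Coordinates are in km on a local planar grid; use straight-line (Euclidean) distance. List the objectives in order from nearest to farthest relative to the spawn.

Distance from the spawn at (6.2, 2.2) to each:
C (0.6, -16.1): 19.1 km
D (3.4, -17.7): 20.1 km
A (-24.3, -7.2): 31.9 km
B (1.9, -33.4): 35.9 km

C, D, A, B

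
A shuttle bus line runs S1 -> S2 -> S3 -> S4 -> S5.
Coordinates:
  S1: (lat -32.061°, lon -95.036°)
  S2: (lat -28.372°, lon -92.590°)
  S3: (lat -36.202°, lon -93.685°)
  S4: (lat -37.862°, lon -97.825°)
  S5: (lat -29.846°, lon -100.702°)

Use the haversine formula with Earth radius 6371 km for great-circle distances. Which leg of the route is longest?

S4–S5

Leg distances:
S1→S2: 472.7 km
S2→S3: 876.7 km
S3→S4: 411.2 km
S4→S5: 929.9 km
The longest leg is S4–S5 at 929.9 km.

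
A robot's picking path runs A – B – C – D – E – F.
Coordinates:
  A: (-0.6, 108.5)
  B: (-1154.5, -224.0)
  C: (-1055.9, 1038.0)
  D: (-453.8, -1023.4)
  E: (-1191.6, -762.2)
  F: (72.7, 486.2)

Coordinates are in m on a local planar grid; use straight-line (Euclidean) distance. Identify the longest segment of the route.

C–D

Leg distances:
A→B: 1200.9 m
B→C: 1265.8 m
C→D: 2147.5 m
D→E: 782.7 m
E→F: 1776.8 m
The longest leg is C–D at 2147.5 m.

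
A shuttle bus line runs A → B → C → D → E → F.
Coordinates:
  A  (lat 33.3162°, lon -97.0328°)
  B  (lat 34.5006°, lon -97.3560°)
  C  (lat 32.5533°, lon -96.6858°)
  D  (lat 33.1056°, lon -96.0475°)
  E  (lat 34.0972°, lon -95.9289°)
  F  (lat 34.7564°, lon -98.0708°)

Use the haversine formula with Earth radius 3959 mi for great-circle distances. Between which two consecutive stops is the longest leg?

B–C

Leg distances:
A→B: 83.9 mi
B→C: 140.0 mi
C→D: 53.2 mi
D→E: 68.9 mi
E→F: 130.3 mi
The longest leg is B–C at 140.0 mi.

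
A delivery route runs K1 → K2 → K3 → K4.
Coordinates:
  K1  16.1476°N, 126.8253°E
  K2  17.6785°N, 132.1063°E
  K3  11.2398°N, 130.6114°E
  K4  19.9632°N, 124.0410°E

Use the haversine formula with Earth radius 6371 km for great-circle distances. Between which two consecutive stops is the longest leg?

Leg distances:
K1→K2: 587.0 km
K2→K3: 733.8 km
K3→K4: 1197.8 km
The longest leg is K3–K4 at 1197.8 km.

K3–K4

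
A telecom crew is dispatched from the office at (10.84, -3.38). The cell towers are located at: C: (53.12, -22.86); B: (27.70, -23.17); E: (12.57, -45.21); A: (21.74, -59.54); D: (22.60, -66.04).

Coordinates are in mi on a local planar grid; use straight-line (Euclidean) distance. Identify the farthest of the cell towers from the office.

D

Distances from the office ((10.84, -3.38)):
D: 63.8 mi
A: 57.2 mi
C: 46.6 mi
E: 41.9 mi
B: 26.0 mi
The farthest is D at 63.8 mi.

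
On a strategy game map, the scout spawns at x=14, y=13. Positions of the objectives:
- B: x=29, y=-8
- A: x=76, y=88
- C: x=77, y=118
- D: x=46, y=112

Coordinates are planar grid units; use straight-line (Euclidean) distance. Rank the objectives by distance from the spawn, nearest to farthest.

B, A, D, C

Computing each straight-line distance from x=14, y=13:
B x=29, y=-8: 25.8
A x=76, y=88: 97.3
D x=46, y=112: 104.0
C x=77, y=118: 122.4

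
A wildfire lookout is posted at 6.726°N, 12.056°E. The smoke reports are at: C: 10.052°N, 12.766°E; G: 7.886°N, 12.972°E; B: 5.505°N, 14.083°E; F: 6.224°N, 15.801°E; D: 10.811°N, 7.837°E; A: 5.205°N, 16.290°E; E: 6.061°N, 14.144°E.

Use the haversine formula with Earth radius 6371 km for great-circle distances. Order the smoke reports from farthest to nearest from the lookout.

Distances from the lookout:
D 10.811°N, 7.837°E: 649.0 km
A 5.205°N, 16.290°E: 497.8 km
F 6.224°N, 15.801°E: 417.5 km
C 10.052°N, 12.766°E: 378.0 km
B 5.505°N, 14.083°E: 262.0 km
E 6.061°N, 14.144°E: 242.3 km
G 7.886°N, 12.972°E: 163.8 km

D, A, F, C, B, E, G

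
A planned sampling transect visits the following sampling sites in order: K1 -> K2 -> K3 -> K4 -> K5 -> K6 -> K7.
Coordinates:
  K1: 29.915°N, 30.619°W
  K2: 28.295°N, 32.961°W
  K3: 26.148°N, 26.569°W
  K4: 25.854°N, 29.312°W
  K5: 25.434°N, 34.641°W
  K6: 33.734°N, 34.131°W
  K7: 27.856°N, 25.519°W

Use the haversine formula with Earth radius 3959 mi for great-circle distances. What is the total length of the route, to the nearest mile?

2332 mi

Leg distances:
K1→K2: 180.3 mi  (cumulative 180.3 mi)
K2→K3: 419.8 mi  (cumulative 600.1 mi)
K3→K4: 171.6 mi  (cumulative 771.6 mi)
K4→K5: 333.2 mi  (cumulative 1104.8 mi)
K5→K6: 574.3 mi  (cumulative 1679.2 mi)
K6→K7: 652.4 mi  (cumulative 2331.6 mi)
Total route length ≈ 2332 mi.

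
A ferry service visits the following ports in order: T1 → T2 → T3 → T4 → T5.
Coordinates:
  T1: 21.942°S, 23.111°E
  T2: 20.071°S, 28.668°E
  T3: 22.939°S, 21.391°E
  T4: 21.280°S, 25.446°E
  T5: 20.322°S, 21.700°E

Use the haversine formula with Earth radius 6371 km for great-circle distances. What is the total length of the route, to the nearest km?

Leg distances:
T1→T2: 613.2 km  (cumulative 613.2 km)
T2→T3: 817.4 km  (cumulative 1430.6 km)
T3→T4: 456.6 km  (cumulative 1887.2 km)
T4→T5: 403.7 km  (cumulative 2290.9 km)
Total route length ≈ 2291 km.

2291 km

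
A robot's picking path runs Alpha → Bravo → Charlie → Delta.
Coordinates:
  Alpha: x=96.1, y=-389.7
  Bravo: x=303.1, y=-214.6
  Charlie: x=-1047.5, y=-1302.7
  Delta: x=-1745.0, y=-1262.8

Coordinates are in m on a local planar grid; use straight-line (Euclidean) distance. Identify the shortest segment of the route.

Leg distances:
Alpha→Bravo: 271.1 m
Bravo→Charlie: 1734.4 m
Charlie→Delta: 698.6 m
The shortest leg is Alpha–Bravo at 271.1 m.

Alpha–Bravo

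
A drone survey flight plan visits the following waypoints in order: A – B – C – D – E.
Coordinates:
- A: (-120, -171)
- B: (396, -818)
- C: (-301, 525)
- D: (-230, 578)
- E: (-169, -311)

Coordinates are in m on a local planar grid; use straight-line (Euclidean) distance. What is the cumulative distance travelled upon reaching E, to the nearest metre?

3320 m

Leg distances:
A→B: 827.6 m  (cumulative 827.6 m)
B→C: 1513.1 m  (cumulative 2340.7 m)
C→D: 88.6 m  (cumulative 2429.3 m)
D→E: 891.1 m  (cumulative 3320.4 m)
Cumulative distance at E ≈ 3320 m.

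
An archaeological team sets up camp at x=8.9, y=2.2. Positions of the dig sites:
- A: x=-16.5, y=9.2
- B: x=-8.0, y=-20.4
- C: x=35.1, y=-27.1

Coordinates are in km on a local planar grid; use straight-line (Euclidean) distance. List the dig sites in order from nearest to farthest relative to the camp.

Distances from the camp:
A x=-16.5, y=9.2: 26.3 km
B x=-8.0, y=-20.4: 28.2 km
C x=35.1, y=-27.1: 39.3 km

A, B, C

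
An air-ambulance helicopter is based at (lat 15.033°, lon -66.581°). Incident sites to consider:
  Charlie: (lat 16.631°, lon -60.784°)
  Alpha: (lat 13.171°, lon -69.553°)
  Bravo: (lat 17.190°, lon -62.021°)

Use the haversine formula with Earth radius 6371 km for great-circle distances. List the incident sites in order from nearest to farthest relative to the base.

Distances from the base:
Alpha (lat 13.171°, lon -69.553°): 381.6 km
Bravo (lat 17.190°, lon -62.021°): 542.9 km
Charlie (lat 16.631°, lon -60.784°): 645.1 km

Alpha, Bravo, Charlie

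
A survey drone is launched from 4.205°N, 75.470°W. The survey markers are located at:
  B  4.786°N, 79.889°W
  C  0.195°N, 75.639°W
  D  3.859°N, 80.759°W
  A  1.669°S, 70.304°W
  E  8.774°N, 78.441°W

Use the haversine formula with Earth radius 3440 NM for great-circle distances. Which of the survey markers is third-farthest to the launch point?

D

Distance to each, sorted:
A: 469.5 NM
E: 326.6 NM
D: 317.4 NM
B: 266.8 NM
C: 241.0 NM
The third-farthest is D at 317.4 NM.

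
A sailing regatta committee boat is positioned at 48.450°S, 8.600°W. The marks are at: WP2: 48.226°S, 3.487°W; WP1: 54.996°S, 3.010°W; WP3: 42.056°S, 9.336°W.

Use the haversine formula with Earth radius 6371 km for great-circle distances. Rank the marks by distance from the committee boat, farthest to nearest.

WP1, WP3, WP2

Distance from the committee boat at 48.450°S, 8.600°W to each:
WP1 54.996°S, 3.010°W: 822.8 km
WP3 42.056°S, 9.336°W: 713.3 km
WP2 48.226°S, 3.487°W: 378.7 km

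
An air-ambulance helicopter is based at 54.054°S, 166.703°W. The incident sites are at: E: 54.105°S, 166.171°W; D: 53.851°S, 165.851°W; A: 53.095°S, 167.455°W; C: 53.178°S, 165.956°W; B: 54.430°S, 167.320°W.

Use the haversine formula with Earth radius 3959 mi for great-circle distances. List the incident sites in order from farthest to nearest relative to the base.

Distances from the base:
A 53.095°S, 167.455°W: 73.1 mi
C 53.178°S, 165.956°W: 67.8 mi
D 53.851°S, 165.851°W: 37.4 mi
B 54.430°S, 167.320°W: 36.0 mi
E 54.105°S, 166.171°W: 21.9 mi

A, C, D, B, E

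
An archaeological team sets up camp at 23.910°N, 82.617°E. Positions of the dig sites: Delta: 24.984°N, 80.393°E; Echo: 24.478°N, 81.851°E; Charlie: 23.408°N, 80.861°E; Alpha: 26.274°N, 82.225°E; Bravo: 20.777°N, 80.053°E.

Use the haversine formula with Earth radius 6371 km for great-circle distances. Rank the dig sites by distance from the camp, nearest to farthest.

Echo, Charlie, Delta, Alpha, Bravo

Computing each great-circle distance from 23.910°N, 82.617°E:
Echo 24.478°N, 81.851°E: 100.1 km
Charlie 23.408°N, 80.861°E: 187.4 km
Delta 24.984°N, 80.393°E: 254.8 km
Alpha 26.274°N, 82.225°E: 265.8 km
Bravo 20.777°N, 80.053°E: 436.9 km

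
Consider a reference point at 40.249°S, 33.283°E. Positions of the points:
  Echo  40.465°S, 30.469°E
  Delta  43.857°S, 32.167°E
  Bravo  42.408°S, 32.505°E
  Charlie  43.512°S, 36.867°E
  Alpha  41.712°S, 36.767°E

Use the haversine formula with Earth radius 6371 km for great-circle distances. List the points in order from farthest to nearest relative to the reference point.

Charlie, Delta, Alpha, Bravo, Echo

Distance from the reference point at 40.249°S, 33.283°E to each:
Charlie 43.512°S, 36.867°E: 468.6 km
Delta 43.857°S, 32.167°E: 411.6 km
Alpha 41.712°S, 36.767°E: 334.6 km
Bravo 42.408°S, 32.505°E: 248.7 km
Echo 40.465°S, 30.469°E: 239.6 km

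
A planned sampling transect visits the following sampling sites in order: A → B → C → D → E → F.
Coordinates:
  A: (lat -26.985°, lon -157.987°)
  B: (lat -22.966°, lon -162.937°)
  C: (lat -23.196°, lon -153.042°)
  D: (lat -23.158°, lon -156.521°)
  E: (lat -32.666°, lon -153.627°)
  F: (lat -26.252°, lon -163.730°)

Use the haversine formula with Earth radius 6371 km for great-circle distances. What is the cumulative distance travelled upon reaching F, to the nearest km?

4342 km

Leg distances:
A→B: 669.7 km  (cumulative 669.7 km)
B→C: 1012.3 km  (cumulative 1682.0 km)
C→D: 355.6 km  (cumulative 2037.6 km)
D→E: 1094.7 km  (cumulative 3132.3 km)
E→F: 1209.5 km  (cumulative 4341.8 km)
Cumulative distance at F ≈ 4342 km.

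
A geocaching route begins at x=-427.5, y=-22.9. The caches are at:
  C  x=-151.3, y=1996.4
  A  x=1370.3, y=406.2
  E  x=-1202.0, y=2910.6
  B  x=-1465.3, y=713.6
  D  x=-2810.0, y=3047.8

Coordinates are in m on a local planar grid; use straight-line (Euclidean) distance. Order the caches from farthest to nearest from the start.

D, E, C, A, B

Distances from the start:
D x=-2810.0, y=3047.8: 3886.6 m
E x=-1202.0, y=2910.6: 3034.0 m
C x=-151.3, y=1996.4: 2038.1 m
A x=1370.3, y=406.2: 1848.3 m
B x=-1465.3, y=713.6: 1272.6 m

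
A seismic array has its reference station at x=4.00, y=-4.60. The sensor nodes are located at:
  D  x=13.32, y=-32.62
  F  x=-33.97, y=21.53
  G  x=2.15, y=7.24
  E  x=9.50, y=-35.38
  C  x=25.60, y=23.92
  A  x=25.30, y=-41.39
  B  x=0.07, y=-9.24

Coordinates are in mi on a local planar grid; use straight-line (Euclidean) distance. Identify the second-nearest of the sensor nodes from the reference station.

Distances from the reference station (x=4.00, y=-4.60):
B: 6.1 mi
G: 12.0 mi
D: 29.5 mi
E: 31.3 mi
C: 35.8 mi
A: 42.5 mi
F: 46.1 mi
The second-nearest is G at 12.0 mi.

G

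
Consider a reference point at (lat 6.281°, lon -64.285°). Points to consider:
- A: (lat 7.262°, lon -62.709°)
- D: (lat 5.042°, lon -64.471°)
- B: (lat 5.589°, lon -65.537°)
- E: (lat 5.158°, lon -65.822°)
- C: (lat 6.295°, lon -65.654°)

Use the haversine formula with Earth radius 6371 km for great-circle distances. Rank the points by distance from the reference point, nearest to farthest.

D, C, B, A, E

Computing each great-circle distance from (lat 6.281°, lon -64.285°):
D (lat 5.042°, lon -64.471°): 139.3 km
C (lat 6.295°, lon -65.654°): 151.3 km
B (lat 5.589°, lon -65.537°): 158.4 km
A (lat 7.262°, lon -62.709°): 205.4 km
E (lat 5.158°, lon -65.822°): 211.0 km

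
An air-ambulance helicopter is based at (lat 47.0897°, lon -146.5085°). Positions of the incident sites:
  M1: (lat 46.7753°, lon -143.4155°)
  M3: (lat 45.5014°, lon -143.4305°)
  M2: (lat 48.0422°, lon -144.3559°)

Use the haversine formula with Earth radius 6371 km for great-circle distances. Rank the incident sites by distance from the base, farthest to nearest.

Distance from the base at (lat 47.0897°, lon -146.5085°) to each:
M3 (lat 45.5014°, lon -143.4305°): 295.1 km
M1 (lat 46.7753°, lon -143.4155°): 237.4 km
M2 (lat 48.0422°, lon -144.3559°): 193.1 km

M3, M1, M2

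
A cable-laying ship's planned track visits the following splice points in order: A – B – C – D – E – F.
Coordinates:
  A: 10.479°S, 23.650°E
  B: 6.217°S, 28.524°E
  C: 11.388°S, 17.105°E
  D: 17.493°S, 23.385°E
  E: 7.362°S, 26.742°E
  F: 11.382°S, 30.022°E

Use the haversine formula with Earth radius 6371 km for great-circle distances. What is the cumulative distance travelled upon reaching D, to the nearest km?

Leg distances:
A→B: 715.5 km  (cumulative 715.5 km)
B→C: 1379.8 km  (cumulative 2095.3 km)
C→D: 957.9 km  (cumulative 3053.2 km)
Cumulative distance at D ≈ 3053 km.

3053 km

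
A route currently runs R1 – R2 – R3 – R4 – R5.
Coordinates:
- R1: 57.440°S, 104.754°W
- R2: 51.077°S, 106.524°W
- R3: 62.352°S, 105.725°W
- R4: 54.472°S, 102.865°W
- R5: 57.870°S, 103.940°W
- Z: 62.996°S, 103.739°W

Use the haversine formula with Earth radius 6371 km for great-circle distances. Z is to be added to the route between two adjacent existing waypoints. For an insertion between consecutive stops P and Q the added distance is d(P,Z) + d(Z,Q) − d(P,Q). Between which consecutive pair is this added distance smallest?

between R3 and R4

Added distance for inserting Z between each consecutive pair:
R1–R2: 1239.3 km
R2–R3: 205.1 km
R3–R4: 181.6 km
R4–R5: 1135.6 km
Smallest added distance is 181.6 km, inserting between R3 and R4.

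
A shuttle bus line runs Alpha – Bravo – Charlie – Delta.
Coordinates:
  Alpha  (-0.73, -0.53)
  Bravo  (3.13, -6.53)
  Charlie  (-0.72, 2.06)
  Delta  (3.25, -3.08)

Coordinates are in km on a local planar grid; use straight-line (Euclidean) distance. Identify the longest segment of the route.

Bravo–Charlie

Leg distances:
Alpha→Bravo: 7.1 km
Bravo→Charlie: 9.4 km
Charlie→Delta: 6.5 km
The longest leg is Bravo–Charlie at 9.4 km.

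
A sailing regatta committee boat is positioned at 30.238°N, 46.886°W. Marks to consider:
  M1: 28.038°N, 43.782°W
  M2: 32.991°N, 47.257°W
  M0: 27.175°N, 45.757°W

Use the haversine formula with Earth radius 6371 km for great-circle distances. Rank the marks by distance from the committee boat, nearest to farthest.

Distance from the committee boat at 30.238°N, 46.886°W to each:
M2 32.991°N, 47.257°W: 308.1 km
M0 27.175°N, 45.757°W: 357.9 km
M1 28.038°N, 43.782°W: 388.2 km

M2, M0, M1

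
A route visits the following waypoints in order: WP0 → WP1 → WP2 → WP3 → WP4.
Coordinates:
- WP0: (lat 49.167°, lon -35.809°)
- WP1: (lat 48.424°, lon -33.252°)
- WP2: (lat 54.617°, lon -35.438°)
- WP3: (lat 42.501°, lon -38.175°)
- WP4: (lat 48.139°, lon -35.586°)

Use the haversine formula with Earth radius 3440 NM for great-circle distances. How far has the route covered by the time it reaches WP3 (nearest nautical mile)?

1227 NM

Leg distances:
WP0→WP1: 110.5 NM  (cumulative 110.5 NM)
WP1→WP2: 380.6 NM  (cumulative 491.2 NM)
WP2→WP3: 735.4 NM  (cumulative 1226.5 NM)
Cumulative distance at WP3 ≈ 1227 NM.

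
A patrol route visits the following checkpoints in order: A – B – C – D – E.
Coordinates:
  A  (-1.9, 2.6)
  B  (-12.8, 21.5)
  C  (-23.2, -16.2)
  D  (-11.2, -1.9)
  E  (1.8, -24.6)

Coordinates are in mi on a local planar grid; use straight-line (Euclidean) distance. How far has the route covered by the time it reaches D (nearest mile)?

80 mi

Leg distances:
A→B: 21.8 mi  (cumulative 21.8 mi)
B→C: 39.1 mi  (cumulative 60.9 mi)
C→D: 18.7 mi  (cumulative 79.6 mi)
Cumulative distance at D ≈ 80 mi.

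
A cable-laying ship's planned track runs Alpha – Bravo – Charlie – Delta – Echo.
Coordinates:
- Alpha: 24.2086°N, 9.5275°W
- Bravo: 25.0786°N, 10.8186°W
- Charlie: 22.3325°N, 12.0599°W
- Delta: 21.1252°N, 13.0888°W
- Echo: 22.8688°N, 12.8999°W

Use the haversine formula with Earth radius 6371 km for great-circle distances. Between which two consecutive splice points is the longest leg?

Bravo–Charlie

Leg distances:
Alpha→Bravo: 162.4 km
Bravo→Charlie: 330.5 km
Charlie→Delta: 171.2 km
Delta→Echo: 194.9 km
The longest leg is Bravo–Charlie at 330.5 km.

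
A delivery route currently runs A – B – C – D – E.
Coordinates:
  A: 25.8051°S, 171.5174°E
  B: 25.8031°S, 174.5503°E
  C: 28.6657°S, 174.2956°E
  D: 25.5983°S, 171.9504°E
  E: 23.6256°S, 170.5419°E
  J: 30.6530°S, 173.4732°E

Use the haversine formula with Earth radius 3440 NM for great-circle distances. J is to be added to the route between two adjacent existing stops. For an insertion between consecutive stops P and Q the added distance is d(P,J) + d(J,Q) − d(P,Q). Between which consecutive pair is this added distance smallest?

between C and D

Added distance for inserting J between each consecutive pair:
A–B: 441.7 NM
B–C: 251.1 NM
C–D: 218.1 NM
D–E: 622.8 NM
Smallest added distance is 218.1 NM, inserting between C and D.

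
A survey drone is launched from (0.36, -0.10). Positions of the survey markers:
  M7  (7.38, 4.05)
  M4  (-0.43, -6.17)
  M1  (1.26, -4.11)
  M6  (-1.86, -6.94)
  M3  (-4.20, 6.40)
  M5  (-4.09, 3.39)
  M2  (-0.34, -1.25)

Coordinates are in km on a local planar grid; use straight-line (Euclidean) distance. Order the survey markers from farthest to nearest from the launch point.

Computing each straight-line distance from (0.36, -0.10):
M7 (7.38, 4.05): 8.2 km
M3 (-4.20, 6.40): 7.9 km
M6 (-1.86, -6.94): 7.2 km
M4 (-0.43, -6.17): 6.1 km
M5 (-4.09, 3.39): 5.7 km
M1 (1.26, -4.11): 4.1 km
M2 (-0.34, -1.25): 1.3 km

M7, M3, M6, M4, M5, M1, M2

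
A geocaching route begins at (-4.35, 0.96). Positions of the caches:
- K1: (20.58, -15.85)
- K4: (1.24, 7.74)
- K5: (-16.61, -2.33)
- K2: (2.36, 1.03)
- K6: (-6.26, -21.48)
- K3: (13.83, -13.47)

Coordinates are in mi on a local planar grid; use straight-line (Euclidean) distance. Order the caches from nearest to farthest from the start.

K2, K4, K5, K6, K3, K1

Distance from the start at (-4.35, 0.96) to each:
K2 (2.36, 1.03): 6.7 mi
K4 (1.24, 7.74): 8.8 mi
K5 (-16.61, -2.33): 12.7 mi
K6 (-6.26, -21.48): 22.5 mi
K3 (13.83, -13.47): 23.2 mi
K1 (20.58, -15.85): 30.1 mi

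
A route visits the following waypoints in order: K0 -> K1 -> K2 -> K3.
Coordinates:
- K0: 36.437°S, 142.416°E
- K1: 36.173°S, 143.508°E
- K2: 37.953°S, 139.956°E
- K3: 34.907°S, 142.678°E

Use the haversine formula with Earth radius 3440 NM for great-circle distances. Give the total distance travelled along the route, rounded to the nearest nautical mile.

481 NM

Leg distances:
K0→K1: 55.2 NM  (cumulative 55.2 NM)
K1→K2: 200.9 NM  (cumulative 256.1 NM)
K2→K3: 225.2 NM  (cumulative 481.3 NM)
Total route length ≈ 481 NM.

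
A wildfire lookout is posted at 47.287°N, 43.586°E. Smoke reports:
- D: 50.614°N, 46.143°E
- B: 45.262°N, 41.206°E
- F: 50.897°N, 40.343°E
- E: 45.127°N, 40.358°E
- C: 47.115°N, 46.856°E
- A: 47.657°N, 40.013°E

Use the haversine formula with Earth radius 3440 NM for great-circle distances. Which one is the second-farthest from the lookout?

D

Distance to each, sorted:
F: 251.4 NM
D: 223.7 NM
E: 186.5 NM
B: 156.6 NM
A: 146.7 NM
C: 133.8 NM
The second-farthest is D at 223.7 NM.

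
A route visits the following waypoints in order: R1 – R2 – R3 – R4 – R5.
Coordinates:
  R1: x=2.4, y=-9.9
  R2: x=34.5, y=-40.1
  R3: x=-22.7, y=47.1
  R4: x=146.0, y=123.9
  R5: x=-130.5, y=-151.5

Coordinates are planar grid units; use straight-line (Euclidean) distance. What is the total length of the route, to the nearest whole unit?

724

Leg distances:
R1→R2: 44.1  (cumulative 44.1)
R2→R3: 104.3  (cumulative 148.4)
R3→R4: 185.4  (cumulative 333.7)
R4→R5: 390.3  (cumulative 724.0)
Total route length ≈ 724.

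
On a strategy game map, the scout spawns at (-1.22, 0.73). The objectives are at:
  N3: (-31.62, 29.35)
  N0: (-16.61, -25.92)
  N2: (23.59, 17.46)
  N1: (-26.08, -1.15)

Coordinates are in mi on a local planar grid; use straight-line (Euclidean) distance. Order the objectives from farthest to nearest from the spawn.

N3, N0, N2, N1

Computing each straight-line distance from (-1.22, 0.73):
N3 (-31.62, 29.35): 41.8 mi
N0 (-16.61, -25.92): 30.8 mi
N2 (23.59, 17.46): 29.9 mi
N1 (-26.08, -1.15): 24.9 mi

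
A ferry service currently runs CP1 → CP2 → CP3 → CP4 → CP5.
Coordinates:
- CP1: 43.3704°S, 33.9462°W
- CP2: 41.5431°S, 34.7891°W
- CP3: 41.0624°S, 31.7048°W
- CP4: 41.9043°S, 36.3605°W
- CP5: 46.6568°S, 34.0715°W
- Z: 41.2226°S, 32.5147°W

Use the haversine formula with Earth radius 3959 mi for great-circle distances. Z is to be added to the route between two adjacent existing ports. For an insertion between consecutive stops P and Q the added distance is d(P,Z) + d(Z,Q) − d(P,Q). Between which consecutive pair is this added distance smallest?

Added distance for inserting Z between each consecutive pair:
CP1–CP2: 152.1 mi
CP2–CP3: 0.0 mi
CP3–CP4: 0.0 mi
CP4–CP5: 240.4 mi
Smallest added distance is 0.0 mi, inserting between CP3 and CP4.

between CP3 and CP4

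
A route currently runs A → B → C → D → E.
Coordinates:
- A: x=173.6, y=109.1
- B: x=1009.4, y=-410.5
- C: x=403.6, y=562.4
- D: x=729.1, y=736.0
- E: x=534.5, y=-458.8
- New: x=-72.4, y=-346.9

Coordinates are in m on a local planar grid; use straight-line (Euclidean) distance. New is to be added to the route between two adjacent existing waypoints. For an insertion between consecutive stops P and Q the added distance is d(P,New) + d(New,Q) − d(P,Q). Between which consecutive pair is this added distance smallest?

Added distance for inserting New between each consecutive pair:
A–B: 617.6 m
B–C: 963.9 m
C–D: 2004.7 m
D–E: 753.8 m
Smallest added distance is 617.6 m, inserting between A and B.

between A and B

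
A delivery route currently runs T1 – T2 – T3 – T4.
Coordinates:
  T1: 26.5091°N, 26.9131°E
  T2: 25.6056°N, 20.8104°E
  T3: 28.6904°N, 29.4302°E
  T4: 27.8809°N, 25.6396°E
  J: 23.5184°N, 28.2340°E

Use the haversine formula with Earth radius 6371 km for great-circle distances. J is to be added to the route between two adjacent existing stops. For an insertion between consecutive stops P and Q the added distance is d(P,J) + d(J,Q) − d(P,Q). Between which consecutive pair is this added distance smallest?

Added distance for inserting J between each consecutive pair:
T1–T2: 526.1 km
T2–T3: 454.1 km
T3–T4: 755.7 km
Smallest added distance is 454.1 km, inserting between T2 and T3.

between T2 and T3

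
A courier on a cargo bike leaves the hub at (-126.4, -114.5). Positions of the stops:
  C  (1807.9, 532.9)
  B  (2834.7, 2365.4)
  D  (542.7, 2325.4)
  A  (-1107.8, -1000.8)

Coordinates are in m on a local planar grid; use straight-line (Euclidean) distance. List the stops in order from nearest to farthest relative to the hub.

Computing each straight-line distance from (-126.4, -114.5):
A (-1107.8, -1000.8): 1322.4 m
C (1807.9, 532.9): 2039.8 m
D (542.7, 2325.4): 2530.0 m
B (2834.7, 2365.4): 3862.4 m

A, C, D, B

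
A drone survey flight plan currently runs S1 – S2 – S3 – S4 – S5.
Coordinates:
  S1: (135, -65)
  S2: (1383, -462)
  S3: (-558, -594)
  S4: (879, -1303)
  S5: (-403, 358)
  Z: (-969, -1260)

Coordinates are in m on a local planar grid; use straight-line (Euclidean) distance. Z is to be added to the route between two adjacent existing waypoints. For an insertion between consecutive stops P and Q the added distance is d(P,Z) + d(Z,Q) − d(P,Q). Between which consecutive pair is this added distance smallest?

Added distance for inserting Z between each consecutive pair:
S1–S2: 2801.0 m
S2–S3: 1320.8 m
S3–S4: 1028.7 m
S4–S5: 1464.4 m
Smallest added distance is 1028.7 m, inserting between S3 and S4.

between S3 and S4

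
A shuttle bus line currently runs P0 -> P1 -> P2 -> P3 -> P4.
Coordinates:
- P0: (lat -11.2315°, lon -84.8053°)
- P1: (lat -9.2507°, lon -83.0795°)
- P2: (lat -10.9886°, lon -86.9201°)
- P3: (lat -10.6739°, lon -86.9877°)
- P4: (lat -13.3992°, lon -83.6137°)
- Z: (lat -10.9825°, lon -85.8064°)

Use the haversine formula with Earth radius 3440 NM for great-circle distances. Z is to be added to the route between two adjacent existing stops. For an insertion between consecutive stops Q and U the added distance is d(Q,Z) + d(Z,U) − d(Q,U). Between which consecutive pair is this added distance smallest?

between P1 and P2

Added distance for inserting Z between each consecutive pair:
P0–P1: 96.0 NM
P1–P2: 7.6 NM
P2–P3: 118.4 NM
P3–P4: 9.1 NM
Smallest added distance is 7.6 NM, inserting between P1 and P2.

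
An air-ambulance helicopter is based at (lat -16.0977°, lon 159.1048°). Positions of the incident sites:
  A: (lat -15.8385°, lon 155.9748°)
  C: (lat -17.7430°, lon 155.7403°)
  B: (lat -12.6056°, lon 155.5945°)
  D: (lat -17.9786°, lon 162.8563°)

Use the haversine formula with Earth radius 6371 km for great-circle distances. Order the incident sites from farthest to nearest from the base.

B, D, C, A

Distance from the base at (lat -16.0977°, lon 159.1048°) to each:
B (lat -12.6056°, lon 155.5945°): 542.0 km
D (lat -17.9786°, lon 162.8563°): 450.3 km
C (lat -17.7430°, lon 155.7403°): 401.9 km
A (lat -15.8385°, lon 155.9748°): 335.8 km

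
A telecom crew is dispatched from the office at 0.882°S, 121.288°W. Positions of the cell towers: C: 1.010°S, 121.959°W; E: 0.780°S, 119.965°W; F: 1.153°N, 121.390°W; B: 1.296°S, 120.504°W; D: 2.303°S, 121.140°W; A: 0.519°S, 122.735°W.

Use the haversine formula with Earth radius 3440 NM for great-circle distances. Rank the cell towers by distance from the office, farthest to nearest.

F, A, D, E, B, C

Distances from the office:
F 1.153°N, 121.390°W: 122.3 NM
A 0.519°S, 122.735°W: 89.6 NM
D 2.303°S, 121.140°W: 85.8 NM
E 0.780°S, 119.965°W: 79.7 NM
B 1.296°S, 120.504°W: 53.2 NM
C 1.010°S, 121.959°W: 41.0 NM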